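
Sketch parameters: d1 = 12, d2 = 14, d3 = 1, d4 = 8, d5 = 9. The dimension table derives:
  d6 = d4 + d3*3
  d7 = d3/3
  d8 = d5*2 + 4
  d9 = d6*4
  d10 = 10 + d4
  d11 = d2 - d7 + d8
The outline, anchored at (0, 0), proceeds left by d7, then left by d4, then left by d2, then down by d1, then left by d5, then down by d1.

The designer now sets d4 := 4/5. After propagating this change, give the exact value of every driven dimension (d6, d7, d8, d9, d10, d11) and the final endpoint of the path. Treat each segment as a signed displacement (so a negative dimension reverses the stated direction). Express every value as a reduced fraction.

Apply edit: d4 := 4/5
  d6 = d4 + d3*3 = 19/5
  d7 = d3/3 = 1/3
  d8 = d5*2 + 4 = 22
  d9 = d6*4 = 76/5
  d10 = 10 + d4 = 54/5
  d11 = d2 - d7 + d8 = 107/3
Walk from origin (0, 0):
  seg 1: left by d7 = 1/3 → (-1/3, 0)
  seg 2: left by d4 = 4/5 → (-17/15, 0)
  seg 3: left by d2 = 14 → (-227/15, 0)
  seg 4: down by d1 = 12 → (-227/15, -12)
  seg 5: left by d5 = 9 → (-362/15, -12)
  seg 6: down by d1 = 12 → (-362/15, -24)

d6 = 19/5
d7 = 1/3
d8 = 22
d9 = 76/5
d10 = 54/5
d11 = 107/3
endpoint = (-362/15, -24)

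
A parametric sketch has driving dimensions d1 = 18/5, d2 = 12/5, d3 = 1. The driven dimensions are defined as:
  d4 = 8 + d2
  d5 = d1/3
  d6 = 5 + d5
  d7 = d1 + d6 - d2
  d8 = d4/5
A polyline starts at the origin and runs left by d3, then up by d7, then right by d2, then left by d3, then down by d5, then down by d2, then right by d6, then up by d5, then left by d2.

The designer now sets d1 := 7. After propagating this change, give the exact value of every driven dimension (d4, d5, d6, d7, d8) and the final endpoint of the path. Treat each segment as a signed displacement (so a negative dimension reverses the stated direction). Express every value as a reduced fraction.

d4 = 52/5
d5 = 7/3
d6 = 22/3
d7 = 179/15
d8 = 52/25
endpoint = (16/3, 143/15)

Apply edit: d1 := 7
  d4 = 8 + d2 = 52/5
  d5 = d1/3 = 7/3
  d6 = 5 + d5 = 22/3
  d7 = d1 + d6 - d2 = 179/15
  d8 = d4/5 = 52/25
Walk from origin (0, 0):
  seg 1: left by d3 = 1 → (-1, 0)
  seg 2: up by d7 = 179/15 → (-1, 179/15)
  seg 3: right by d2 = 12/5 → (7/5, 179/15)
  seg 4: left by d3 = 1 → (2/5, 179/15)
  seg 5: down by d5 = 7/3 → (2/5, 48/5)
  seg 6: down by d2 = 12/5 → (2/5, 36/5)
  seg 7: right by d6 = 22/3 → (116/15, 36/5)
  seg 8: up by d5 = 7/3 → (116/15, 143/15)
  seg 9: left by d2 = 12/5 → (16/3, 143/15)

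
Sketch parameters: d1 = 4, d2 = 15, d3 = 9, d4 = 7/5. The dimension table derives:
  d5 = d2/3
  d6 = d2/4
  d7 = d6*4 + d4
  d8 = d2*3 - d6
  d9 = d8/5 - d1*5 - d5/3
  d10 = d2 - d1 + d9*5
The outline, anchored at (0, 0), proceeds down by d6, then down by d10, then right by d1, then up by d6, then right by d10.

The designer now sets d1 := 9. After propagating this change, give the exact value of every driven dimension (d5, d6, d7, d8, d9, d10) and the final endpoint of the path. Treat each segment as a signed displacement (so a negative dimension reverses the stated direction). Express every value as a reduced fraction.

Apply edit: d1 := 9
  d5 = d2/3 = 5
  d6 = d2/4 = 15/4
  d7 = d6*4 + d4 = 82/5
  d8 = d2*3 - d6 = 165/4
  d9 = d8/5 - d1*5 - d5/3 = -461/12
  d10 = d2 - d1 + d9*5 = -2233/12
Walk from origin (0, 0):
  seg 1: down by d6 = 15/4 → (0, -15/4)
  seg 2: down by d10 = -2233/12 → (0, 547/3)
  seg 3: right by d1 = 9 → (9, 547/3)
  seg 4: up by d6 = 15/4 → (9, 2233/12)
  seg 5: right by d10 = -2233/12 → (-2125/12, 2233/12)

d5 = 5
d6 = 15/4
d7 = 82/5
d8 = 165/4
d9 = -461/12
d10 = -2233/12
endpoint = (-2125/12, 2233/12)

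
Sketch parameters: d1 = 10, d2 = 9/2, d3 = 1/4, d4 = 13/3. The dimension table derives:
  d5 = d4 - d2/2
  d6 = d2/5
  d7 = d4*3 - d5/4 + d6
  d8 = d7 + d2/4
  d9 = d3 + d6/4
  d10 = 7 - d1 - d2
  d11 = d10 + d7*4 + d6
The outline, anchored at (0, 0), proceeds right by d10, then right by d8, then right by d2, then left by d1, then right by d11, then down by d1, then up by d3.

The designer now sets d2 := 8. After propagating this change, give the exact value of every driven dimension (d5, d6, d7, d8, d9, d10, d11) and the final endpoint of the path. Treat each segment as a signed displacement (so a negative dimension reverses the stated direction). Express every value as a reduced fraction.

d5 = 1/3
d6 = 8/5
d7 = 871/60
d8 = 991/60
d9 = 13/20
d10 = -11
d11 = 146/3
endpoint = (3131/60, -39/4)

Apply edit: d2 := 8
  d5 = d4 - d2/2 = 1/3
  d6 = d2/5 = 8/5
  d7 = d4*3 - d5/4 + d6 = 871/60
  d8 = d7 + d2/4 = 991/60
  d9 = d3 + d6/4 = 13/20
  d10 = 7 - d1 - d2 = -11
  d11 = d10 + d7*4 + d6 = 146/3
Walk from origin (0, 0):
  seg 1: right by d10 = -11 → (-11, 0)
  seg 2: right by d8 = 991/60 → (331/60, 0)
  seg 3: right by d2 = 8 → (811/60, 0)
  seg 4: left by d1 = 10 → (211/60, 0)
  seg 5: right by d11 = 146/3 → (3131/60, 0)
  seg 6: down by d1 = 10 → (3131/60, -10)
  seg 7: up by d3 = 1/4 → (3131/60, -39/4)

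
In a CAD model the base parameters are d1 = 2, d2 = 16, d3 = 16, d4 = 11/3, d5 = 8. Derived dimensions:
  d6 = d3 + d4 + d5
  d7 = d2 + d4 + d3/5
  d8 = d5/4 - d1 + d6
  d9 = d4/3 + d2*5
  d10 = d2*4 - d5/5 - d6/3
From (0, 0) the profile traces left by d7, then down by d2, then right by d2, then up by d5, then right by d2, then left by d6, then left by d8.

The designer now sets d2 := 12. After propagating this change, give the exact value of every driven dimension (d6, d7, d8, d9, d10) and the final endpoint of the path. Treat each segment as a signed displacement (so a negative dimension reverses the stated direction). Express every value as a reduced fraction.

d6 = 83/3
d7 = 283/15
d8 = 83/3
d9 = 551/9
d10 = 1673/45
endpoint = (-251/5, -4)

Apply edit: d2 := 12
  d6 = d3 + d4 + d5 = 83/3
  d7 = d2 + d4 + d3/5 = 283/15
  d8 = d5/4 - d1 + d6 = 83/3
  d9 = d4/3 + d2*5 = 551/9
  d10 = d2*4 - d5/5 - d6/3 = 1673/45
Walk from origin (0, 0):
  seg 1: left by d7 = 283/15 → (-283/15, 0)
  seg 2: down by d2 = 12 → (-283/15, -12)
  seg 3: right by d2 = 12 → (-103/15, -12)
  seg 4: up by d5 = 8 → (-103/15, -4)
  seg 5: right by d2 = 12 → (77/15, -4)
  seg 6: left by d6 = 83/3 → (-338/15, -4)
  seg 7: left by d8 = 83/3 → (-251/5, -4)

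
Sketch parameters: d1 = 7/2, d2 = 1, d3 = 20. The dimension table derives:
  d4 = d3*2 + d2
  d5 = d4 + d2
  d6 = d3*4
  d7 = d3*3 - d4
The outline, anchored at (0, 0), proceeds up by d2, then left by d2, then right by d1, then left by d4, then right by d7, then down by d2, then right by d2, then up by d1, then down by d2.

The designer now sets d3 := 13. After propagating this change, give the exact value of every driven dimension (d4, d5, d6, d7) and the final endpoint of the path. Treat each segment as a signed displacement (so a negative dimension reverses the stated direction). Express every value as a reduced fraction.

d4 = 27
d5 = 28
d6 = 52
d7 = 12
endpoint = (-23/2, 5/2)

Apply edit: d3 := 13
  d4 = d3*2 + d2 = 27
  d5 = d4 + d2 = 28
  d6 = d3*4 = 52
  d7 = d3*3 - d4 = 12
Walk from origin (0, 0):
  seg 1: up by d2 = 1 → (0, 1)
  seg 2: left by d2 = 1 → (-1, 1)
  seg 3: right by d1 = 7/2 → (5/2, 1)
  seg 4: left by d4 = 27 → (-49/2, 1)
  seg 5: right by d7 = 12 → (-25/2, 1)
  seg 6: down by d2 = 1 → (-25/2, 0)
  seg 7: right by d2 = 1 → (-23/2, 0)
  seg 8: up by d1 = 7/2 → (-23/2, 7/2)
  seg 9: down by d2 = 1 → (-23/2, 5/2)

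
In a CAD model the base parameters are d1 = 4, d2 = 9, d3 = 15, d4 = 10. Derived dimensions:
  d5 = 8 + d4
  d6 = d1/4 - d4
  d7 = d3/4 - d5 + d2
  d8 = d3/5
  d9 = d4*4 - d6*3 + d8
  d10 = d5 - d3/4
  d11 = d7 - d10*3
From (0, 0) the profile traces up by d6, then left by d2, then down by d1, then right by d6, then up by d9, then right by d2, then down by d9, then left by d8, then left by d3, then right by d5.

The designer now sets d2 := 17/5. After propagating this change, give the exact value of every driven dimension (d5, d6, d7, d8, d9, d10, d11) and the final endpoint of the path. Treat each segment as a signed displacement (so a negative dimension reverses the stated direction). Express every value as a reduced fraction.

d5 = 18
d6 = -9
d7 = -217/20
d8 = 3
d9 = 70
d10 = 57/4
d11 = -268/5
endpoint = (-9, -13)

Apply edit: d2 := 17/5
  d5 = 8 + d4 = 18
  d6 = d1/4 - d4 = -9
  d7 = d3/4 - d5 + d2 = -217/20
  d8 = d3/5 = 3
  d9 = d4*4 - d6*3 + d8 = 70
  d10 = d5 - d3/4 = 57/4
  d11 = d7 - d10*3 = -268/5
Walk from origin (0, 0):
  seg 1: up by d6 = -9 → (0, -9)
  seg 2: left by d2 = 17/5 → (-17/5, -9)
  seg 3: down by d1 = 4 → (-17/5, -13)
  seg 4: right by d6 = -9 → (-62/5, -13)
  seg 5: up by d9 = 70 → (-62/5, 57)
  seg 6: right by d2 = 17/5 → (-9, 57)
  seg 7: down by d9 = 70 → (-9, -13)
  seg 8: left by d8 = 3 → (-12, -13)
  seg 9: left by d3 = 15 → (-27, -13)
  seg 10: right by d5 = 18 → (-9, -13)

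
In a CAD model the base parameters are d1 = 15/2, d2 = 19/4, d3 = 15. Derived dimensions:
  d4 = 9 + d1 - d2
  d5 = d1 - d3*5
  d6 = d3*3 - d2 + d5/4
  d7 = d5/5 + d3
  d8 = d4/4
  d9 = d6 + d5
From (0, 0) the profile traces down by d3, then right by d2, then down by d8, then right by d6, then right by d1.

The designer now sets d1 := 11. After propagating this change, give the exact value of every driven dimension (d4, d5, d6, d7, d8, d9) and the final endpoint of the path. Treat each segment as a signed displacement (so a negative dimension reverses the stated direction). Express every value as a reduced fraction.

d4 = 61/4
d5 = -64
d6 = 97/4
d7 = 11/5
d8 = 61/16
d9 = -159/4
endpoint = (40, -301/16)

Apply edit: d1 := 11
  d4 = 9 + d1 - d2 = 61/4
  d5 = d1 - d3*5 = -64
  d6 = d3*3 - d2 + d5/4 = 97/4
  d7 = d5/5 + d3 = 11/5
  d8 = d4/4 = 61/16
  d9 = d6 + d5 = -159/4
Walk from origin (0, 0):
  seg 1: down by d3 = 15 → (0, -15)
  seg 2: right by d2 = 19/4 → (19/4, -15)
  seg 3: down by d8 = 61/16 → (19/4, -301/16)
  seg 4: right by d6 = 97/4 → (29, -301/16)
  seg 5: right by d1 = 11 → (40, -301/16)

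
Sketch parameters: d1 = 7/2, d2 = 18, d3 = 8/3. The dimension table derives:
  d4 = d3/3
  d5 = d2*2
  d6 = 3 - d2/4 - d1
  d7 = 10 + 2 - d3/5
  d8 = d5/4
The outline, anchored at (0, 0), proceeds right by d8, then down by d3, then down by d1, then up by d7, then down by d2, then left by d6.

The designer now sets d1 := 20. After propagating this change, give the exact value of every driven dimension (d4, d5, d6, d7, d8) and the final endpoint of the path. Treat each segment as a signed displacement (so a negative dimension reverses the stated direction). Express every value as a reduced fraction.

Apply edit: d1 := 20
  d4 = d3/3 = 8/9
  d5 = d2*2 = 36
  d6 = 3 - d2/4 - d1 = -43/2
  d7 = 10 + 2 - d3/5 = 172/15
  d8 = d5/4 = 9
Walk from origin (0, 0):
  seg 1: right by d8 = 9 → (9, 0)
  seg 2: down by d3 = 8/3 → (9, -8/3)
  seg 3: down by d1 = 20 → (9, -68/3)
  seg 4: up by d7 = 172/15 → (9, -56/5)
  seg 5: down by d2 = 18 → (9, -146/5)
  seg 6: left by d6 = -43/2 → (61/2, -146/5)

d4 = 8/9
d5 = 36
d6 = -43/2
d7 = 172/15
d8 = 9
endpoint = (61/2, -146/5)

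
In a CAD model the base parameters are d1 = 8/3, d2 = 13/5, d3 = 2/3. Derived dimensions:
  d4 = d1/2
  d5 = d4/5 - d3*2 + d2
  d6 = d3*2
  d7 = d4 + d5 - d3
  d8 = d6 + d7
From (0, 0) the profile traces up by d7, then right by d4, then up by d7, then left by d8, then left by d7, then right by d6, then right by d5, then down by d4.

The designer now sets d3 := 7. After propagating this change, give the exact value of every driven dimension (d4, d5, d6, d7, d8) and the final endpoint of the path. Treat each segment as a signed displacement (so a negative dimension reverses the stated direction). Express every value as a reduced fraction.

Apply edit: d3 := 7
  d4 = d1/2 = 4/3
  d5 = d4/5 - d3*2 + d2 = -167/15
  d6 = d3*2 = 14
  d7 = d4 + d5 - d3 = -84/5
  d8 = d6 + d7 = -14/5
Walk from origin (0, 0):
  seg 1: up by d7 = -84/5 → (0, -84/5)
  seg 2: right by d4 = 4/3 → (4/3, -84/5)
  seg 3: up by d7 = -84/5 → (4/3, -168/5)
  seg 4: left by d8 = -14/5 → (62/15, -168/5)
  seg 5: left by d7 = -84/5 → (314/15, -168/5)
  seg 6: right by d6 = 14 → (524/15, -168/5)
  seg 7: right by d5 = -167/15 → (119/5, -168/5)
  seg 8: down by d4 = 4/3 → (119/5, -524/15)

d4 = 4/3
d5 = -167/15
d6 = 14
d7 = -84/5
d8 = -14/5
endpoint = (119/5, -524/15)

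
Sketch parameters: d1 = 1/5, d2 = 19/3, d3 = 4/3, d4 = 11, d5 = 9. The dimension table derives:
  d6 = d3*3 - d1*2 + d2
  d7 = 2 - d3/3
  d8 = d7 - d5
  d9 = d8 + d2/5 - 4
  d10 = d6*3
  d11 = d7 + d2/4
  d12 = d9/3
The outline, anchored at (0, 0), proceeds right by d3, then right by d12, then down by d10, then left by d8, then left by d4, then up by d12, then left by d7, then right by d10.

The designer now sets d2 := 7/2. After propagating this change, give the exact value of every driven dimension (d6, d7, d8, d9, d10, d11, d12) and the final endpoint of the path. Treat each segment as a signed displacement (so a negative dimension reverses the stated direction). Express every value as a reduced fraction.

d6 = 71/10
d7 = 14/9
d8 = -67/9
d9 = -967/90
d10 = 213/10
d11 = 175/72
d12 = -967/270
endpoint = (1882/135, -3359/135)

Apply edit: d2 := 7/2
  d6 = d3*3 - d1*2 + d2 = 71/10
  d7 = 2 - d3/3 = 14/9
  d8 = d7 - d5 = -67/9
  d9 = d8 + d2/5 - 4 = -967/90
  d10 = d6*3 = 213/10
  d11 = d7 + d2/4 = 175/72
  d12 = d9/3 = -967/270
Walk from origin (0, 0):
  seg 1: right by d3 = 4/3 → (4/3, 0)
  seg 2: right by d12 = -967/270 → (-607/270, 0)
  seg 3: down by d10 = 213/10 → (-607/270, -213/10)
  seg 4: left by d8 = -67/9 → (1403/270, -213/10)
  seg 5: left by d4 = 11 → (-1567/270, -213/10)
  seg 6: up by d12 = -967/270 → (-1567/270, -3359/135)
  seg 7: left by d7 = 14/9 → (-1987/270, -3359/135)
  seg 8: right by d10 = 213/10 → (1882/135, -3359/135)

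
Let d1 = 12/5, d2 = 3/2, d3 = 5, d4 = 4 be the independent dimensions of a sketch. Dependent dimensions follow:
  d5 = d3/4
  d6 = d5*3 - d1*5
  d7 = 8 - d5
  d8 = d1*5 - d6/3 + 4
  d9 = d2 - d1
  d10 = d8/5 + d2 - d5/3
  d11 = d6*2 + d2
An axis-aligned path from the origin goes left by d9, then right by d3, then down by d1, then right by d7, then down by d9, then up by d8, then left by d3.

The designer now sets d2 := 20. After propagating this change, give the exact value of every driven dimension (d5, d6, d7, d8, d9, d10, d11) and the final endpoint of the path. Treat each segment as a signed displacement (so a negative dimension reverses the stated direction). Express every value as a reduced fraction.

d5 = 5/4
d6 = -33/4
d7 = 27/4
d8 = 75/4
d9 = 88/5
d10 = 70/3
d11 = 7/2
endpoint = (-217/20, -5/4)

Apply edit: d2 := 20
  d5 = d3/4 = 5/4
  d6 = d5*3 - d1*5 = -33/4
  d7 = 8 - d5 = 27/4
  d8 = d1*5 - d6/3 + 4 = 75/4
  d9 = d2 - d1 = 88/5
  d10 = d8/5 + d2 - d5/3 = 70/3
  d11 = d6*2 + d2 = 7/2
Walk from origin (0, 0):
  seg 1: left by d9 = 88/5 → (-88/5, 0)
  seg 2: right by d3 = 5 → (-63/5, 0)
  seg 3: down by d1 = 12/5 → (-63/5, -12/5)
  seg 4: right by d7 = 27/4 → (-117/20, -12/5)
  seg 5: down by d9 = 88/5 → (-117/20, -20)
  seg 6: up by d8 = 75/4 → (-117/20, -5/4)
  seg 7: left by d3 = 5 → (-217/20, -5/4)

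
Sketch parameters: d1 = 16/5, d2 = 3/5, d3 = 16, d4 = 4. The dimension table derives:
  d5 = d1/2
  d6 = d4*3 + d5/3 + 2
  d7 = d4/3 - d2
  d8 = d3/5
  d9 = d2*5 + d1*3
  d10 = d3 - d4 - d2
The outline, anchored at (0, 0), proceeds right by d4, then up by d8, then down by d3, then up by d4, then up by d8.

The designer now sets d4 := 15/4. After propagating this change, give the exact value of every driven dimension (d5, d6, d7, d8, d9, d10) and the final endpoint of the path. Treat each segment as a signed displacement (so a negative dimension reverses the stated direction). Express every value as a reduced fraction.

Apply edit: d4 := 15/4
  d5 = d1/2 = 8/5
  d6 = d4*3 + d5/3 + 2 = 827/60
  d7 = d4/3 - d2 = 13/20
  d8 = d3/5 = 16/5
  d9 = d2*5 + d1*3 = 63/5
  d10 = d3 - d4 - d2 = 233/20
Walk from origin (0, 0):
  seg 1: right by d4 = 15/4 → (15/4, 0)
  seg 2: up by d8 = 16/5 → (15/4, 16/5)
  seg 3: down by d3 = 16 → (15/4, -64/5)
  seg 4: up by d4 = 15/4 → (15/4, -181/20)
  seg 5: up by d8 = 16/5 → (15/4, -117/20)

d5 = 8/5
d6 = 827/60
d7 = 13/20
d8 = 16/5
d9 = 63/5
d10 = 233/20
endpoint = (15/4, -117/20)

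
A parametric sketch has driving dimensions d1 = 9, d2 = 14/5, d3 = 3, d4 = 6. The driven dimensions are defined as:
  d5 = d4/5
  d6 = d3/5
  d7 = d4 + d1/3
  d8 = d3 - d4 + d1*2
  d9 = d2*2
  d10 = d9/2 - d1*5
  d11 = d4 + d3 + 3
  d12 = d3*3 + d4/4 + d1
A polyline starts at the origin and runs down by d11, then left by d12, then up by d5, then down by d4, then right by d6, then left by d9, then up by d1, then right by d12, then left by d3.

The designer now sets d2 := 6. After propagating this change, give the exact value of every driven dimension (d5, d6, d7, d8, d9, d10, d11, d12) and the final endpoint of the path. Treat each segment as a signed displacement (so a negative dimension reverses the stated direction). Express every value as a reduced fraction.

d5 = 6/5
d6 = 3/5
d7 = 9
d8 = 15
d9 = 12
d10 = -39
d11 = 12
d12 = 39/2
endpoint = (-72/5, -39/5)

Apply edit: d2 := 6
  d5 = d4/5 = 6/5
  d6 = d3/5 = 3/5
  d7 = d4 + d1/3 = 9
  d8 = d3 - d4 + d1*2 = 15
  d9 = d2*2 = 12
  d10 = d9/2 - d1*5 = -39
  d11 = d4 + d3 + 3 = 12
  d12 = d3*3 + d4/4 + d1 = 39/2
Walk from origin (0, 0):
  seg 1: down by d11 = 12 → (0, -12)
  seg 2: left by d12 = 39/2 → (-39/2, -12)
  seg 3: up by d5 = 6/5 → (-39/2, -54/5)
  seg 4: down by d4 = 6 → (-39/2, -84/5)
  seg 5: right by d6 = 3/5 → (-189/10, -84/5)
  seg 6: left by d9 = 12 → (-309/10, -84/5)
  seg 7: up by d1 = 9 → (-309/10, -39/5)
  seg 8: right by d12 = 39/2 → (-57/5, -39/5)
  seg 9: left by d3 = 3 → (-72/5, -39/5)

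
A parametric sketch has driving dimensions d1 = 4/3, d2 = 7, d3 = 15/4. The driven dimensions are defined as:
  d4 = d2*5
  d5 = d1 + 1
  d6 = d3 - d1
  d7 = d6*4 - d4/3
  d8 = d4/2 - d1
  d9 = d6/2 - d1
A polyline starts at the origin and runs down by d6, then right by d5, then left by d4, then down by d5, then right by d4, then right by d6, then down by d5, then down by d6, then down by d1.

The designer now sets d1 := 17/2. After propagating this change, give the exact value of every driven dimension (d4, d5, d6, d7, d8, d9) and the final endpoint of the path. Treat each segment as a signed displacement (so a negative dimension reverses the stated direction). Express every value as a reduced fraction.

Apply edit: d1 := 17/2
  d4 = d2*5 = 35
  d5 = d1 + 1 = 19/2
  d6 = d3 - d1 = -19/4
  d7 = d6*4 - d4/3 = -92/3
  d8 = d4/2 - d1 = 9
  d9 = d6/2 - d1 = -87/8
Walk from origin (0, 0):
  seg 1: down by d6 = -19/4 → (0, 19/4)
  seg 2: right by d5 = 19/2 → (19/2, 19/4)
  seg 3: left by d4 = 35 → (-51/2, 19/4)
  seg 4: down by d5 = 19/2 → (-51/2, -19/4)
  seg 5: right by d4 = 35 → (19/2, -19/4)
  seg 6: right by d6 = -19/4 → (19/4, -19/4)
  seg 7: down by d5 = 19/2 → (19/4, -57/4)
  seg 8: down by d6 = -19/4 → (19/4, -19/2)
  seg 9: down by d1 = 17/2 → (19/4, -18)

d4 = 35
d5 = 19/2
d6 = -19/4
d7 = -92/3
d8 = 9
d9 = -87/8
endpoint = (19/4, -18)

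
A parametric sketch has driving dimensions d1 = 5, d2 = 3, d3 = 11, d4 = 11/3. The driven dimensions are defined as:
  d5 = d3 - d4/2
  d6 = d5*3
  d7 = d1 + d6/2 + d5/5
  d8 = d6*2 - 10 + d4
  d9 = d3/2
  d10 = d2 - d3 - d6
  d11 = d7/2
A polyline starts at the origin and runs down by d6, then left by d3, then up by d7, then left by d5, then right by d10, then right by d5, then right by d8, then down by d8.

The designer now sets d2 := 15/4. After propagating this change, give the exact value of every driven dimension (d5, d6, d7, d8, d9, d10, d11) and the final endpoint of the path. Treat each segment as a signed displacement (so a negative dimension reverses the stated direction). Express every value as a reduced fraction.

Apply edit: d2 := 15/4
  d5 = d3 - d4/2 = 55/6
  d6 = d5*3 = 55/2
  d7 = d1 + d6/2 + d5/5 = 247/12
  d8 = d6*2 - 10 + d4 = 146/3
  d9 = d3/2 = 11/2
  d10 = d2 - d3 - d6 = -139/4
  d11 = d7/2 = 247/24
Walk from origin (0, 0):
  seg 1: down by d6 = 55/2 → (0, -55/2)
  seg 2: left by d3 = 11 → (-11, -55/2)
  seg 3: up by d7 = 247/12 → (-11, -83/12)
  seg 4: left by d5 = 55/6 → (-121/6, -83/12)
  seg 5: right by d10 = -139/4 → (-659/12, -83/12)
  seg 6: right by d5 = 55/6 → (-183/4, -83/12)
  seg 7: right by d8 = 146/3 → (35/12, -83/12)
  seg 8: down by d8 = 146/3 → (35/12, -667/12)

d5 = 55/6
d6 = 55/2
d7 = 247/12
d8 = 146/3
d9 = 11/2
d10 = -139/4
d11 = 247/24
endpoint = (35/12, -667/12)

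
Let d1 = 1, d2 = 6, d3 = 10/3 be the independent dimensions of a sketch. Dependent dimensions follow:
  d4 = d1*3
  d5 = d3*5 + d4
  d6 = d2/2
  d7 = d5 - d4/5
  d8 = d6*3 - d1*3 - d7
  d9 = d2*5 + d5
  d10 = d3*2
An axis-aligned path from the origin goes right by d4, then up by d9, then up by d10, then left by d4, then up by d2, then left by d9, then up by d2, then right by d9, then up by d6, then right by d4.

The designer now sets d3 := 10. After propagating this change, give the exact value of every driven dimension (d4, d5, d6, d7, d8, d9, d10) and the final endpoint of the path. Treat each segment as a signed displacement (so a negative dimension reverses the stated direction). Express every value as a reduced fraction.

d4 = 3
d5 = 53
d6 = 3
d7 = 262/5
d8 = -232/5
d9 = 83
d10 = 20
endpoint = (3, 118)

Apply edit: d3 := 10
  d4 = d1*3 = 3
  d5 = d3*5 + d4 = 53
  d6 = d2/2 = 3
  d7 = d5 - d4/5 = 262/5
  d8 = d6*3 - d1*3 - d7 = -232/5
  d9 = d2*5 + d5 = 83
  d10 = d3*2 = 20
Walk from origin (0, 0):
  seg 1: right by d4 = 3 → (3, 0)
  seg 2: up by d9 = 83 → (3, 83)
  seg 3: up by d10 = 20 → (3, 103)
  seg 4: left by d4 = 3 → (0, 103)
  seg 5: up by d2 = 6 → (0, 109)
  seg 6: left by d9 = 83 → (-83, 109)
  seg 7: up by d2 = 6 → (-83, 115)
  seg 8: right by d9 = 83 → (0, 115)
  seg 9: up by d6 = 3 → (0, 118)
  seg 10: right by d4 = 3 → (3, 118)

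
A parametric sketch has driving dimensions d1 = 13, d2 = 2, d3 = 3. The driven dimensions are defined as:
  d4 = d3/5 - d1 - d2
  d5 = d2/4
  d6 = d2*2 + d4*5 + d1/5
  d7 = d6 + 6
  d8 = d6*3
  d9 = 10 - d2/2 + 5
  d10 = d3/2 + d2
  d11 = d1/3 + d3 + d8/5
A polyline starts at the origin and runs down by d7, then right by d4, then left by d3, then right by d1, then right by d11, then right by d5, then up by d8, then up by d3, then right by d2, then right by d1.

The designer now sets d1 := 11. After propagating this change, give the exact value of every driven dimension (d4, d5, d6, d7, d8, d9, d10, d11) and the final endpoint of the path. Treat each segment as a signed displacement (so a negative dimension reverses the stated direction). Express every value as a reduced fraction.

Apply edit: d1 := 11
  d4 = d3/5 - d1 - d2 = -62/5
  d5 = d2/4 = 1/2
  d6 = d2*2 + d4*5 + d1/5 = -279/5
  d7 = d6 + 6 = -249/5
  d8 = d6*3 = -837/5
  d9 = 10 - d2/2 + 5 = 14
  d10 = d3/2 + d2 = 7/2
  d11 = d1/3 + d3 + d8/5 = -2011/75
Walk from origin (0, 0):
  seg 1: down by d7 = -249/5 → (0, 249/5)
  seg 2: right by d4 = -62/5 → (-62/5, 249/5)
  seg 3: left by d3 = 3 → (-77/5, 249/5)
  seg 4: right by d1 = 11 → (-22/5, 249/5)
  seg 5: right by d11 = -2011/75 → (-2341/75, 249/5)
  seg 6: right by d5 = 1/2 → (-4607/150, 249/5)
  seg 7: up by d8 = -837/5 → (-4607/150, -588/5)
  seg 8: up by d3 = 3 → (-4607/150, -573/5)
  seg 9: right by d2 = 2 → (-4307/150, -573/5)
  seg 10: right by d1 = 11 → (-2657/150, -573/5)

d4 = -62/5
d5 = 1/2
d6 = -279/5
d7 = -249/5
d8 = -837/5
d9 = 14
d10 = 7/2
d11 = -2011/75
endpoint = (-2657/150, -573/5)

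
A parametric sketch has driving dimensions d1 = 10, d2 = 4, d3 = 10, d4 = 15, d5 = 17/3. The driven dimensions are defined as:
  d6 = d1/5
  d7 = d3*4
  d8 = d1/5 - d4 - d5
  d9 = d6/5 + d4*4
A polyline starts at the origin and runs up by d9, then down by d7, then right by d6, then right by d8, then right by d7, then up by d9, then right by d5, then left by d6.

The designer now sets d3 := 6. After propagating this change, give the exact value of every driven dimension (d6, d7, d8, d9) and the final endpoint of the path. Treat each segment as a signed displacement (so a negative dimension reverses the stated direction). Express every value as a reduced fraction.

Apply edit: d3 := 6
  d6 = d1/5 = 2
  d7 = d3*4 = 24
  d8 = d1/5 - d4 - d5 = -56/3
  d9 = d6/5 + d4*4 = 302/5
Walk from origin (0, 0):
  seg 1: up by d9 = 302/5 → (0, 302/5)
  seg 2: down by d7 = 24 → (0, 182/5)
  seg 3: right by d6 = 2 → (2, 182/5)
  seg 4: right by d8 = -56/3 → (-50/3, 182/5)
  seg 5: right by d7 = 24 → (22/3, 182/5)
  seg 6: up by d9 = 302/5 → (22/3, 484/5)
  seg 7: right by d5 = 17/3 → (13, 484/5)
  seg 8: left by d6 = 2 → (11, 484/5)

d6 = 2
d7 = 24
d8 = -56/3
d9 = 302/5
endpoint = (11, 484/5)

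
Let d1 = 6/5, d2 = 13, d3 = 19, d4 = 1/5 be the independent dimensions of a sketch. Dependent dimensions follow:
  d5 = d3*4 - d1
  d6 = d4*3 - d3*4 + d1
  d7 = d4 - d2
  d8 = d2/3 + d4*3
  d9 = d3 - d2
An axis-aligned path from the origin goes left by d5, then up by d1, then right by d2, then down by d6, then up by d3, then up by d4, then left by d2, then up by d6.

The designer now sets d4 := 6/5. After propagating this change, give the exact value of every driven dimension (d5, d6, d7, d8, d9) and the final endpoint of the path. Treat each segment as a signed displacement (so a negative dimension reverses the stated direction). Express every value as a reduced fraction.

Apply edit: d4 := 6/5
  d5 = d3*4 - d1 = 374/5
  d6 = d4*3 - d3*4 + d1 = -356/5
  d7 = d4 - d2 = -59/5
  d8 = d2/3 + d4*3 = 119/15
  d9 = d3 - d2 = 6
Walk from origin (0, 0):
  seg 1: left by d5 = 374/5 → (-374/5, 0)
  seg 2: up by d1 = 6/5 → (-374/5, 6/5)
  seg 3: right by d2 = 13 → (-309/5, 6/5)
  seg 4: down by d6 = -356/5 → (-309/5, 362/5)
  seg 5: up by d3 = 19 → (-309/5, 457/5)
  seg 6: up by d4 = 6/5 → (-309/5, 463/5)
  seg 7: left by d2 = 13 → (-374/5, 463/5)
  seg 8: up by d6 = -356/5 → (-374/5, 107/5)

d5 = 374/5
d6 = -356/5
d7 = -59/5
d8 = 119/15
d9 = 6
endpoint = (-374/5, 107/5)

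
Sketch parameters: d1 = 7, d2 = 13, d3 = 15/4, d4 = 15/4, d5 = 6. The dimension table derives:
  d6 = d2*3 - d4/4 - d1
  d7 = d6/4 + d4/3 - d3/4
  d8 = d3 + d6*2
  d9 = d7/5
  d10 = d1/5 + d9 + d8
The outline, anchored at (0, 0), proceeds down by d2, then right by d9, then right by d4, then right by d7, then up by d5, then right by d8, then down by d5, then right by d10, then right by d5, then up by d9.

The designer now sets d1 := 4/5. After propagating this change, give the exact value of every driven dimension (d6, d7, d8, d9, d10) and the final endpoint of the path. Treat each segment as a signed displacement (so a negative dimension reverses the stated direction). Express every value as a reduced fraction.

Apply edit: d1 := 4/5
  d6 = d2*3 - d4/4 - d1 = 2981/80
  d7 = d6/4 + d4/3 - d3/4 = 3081/320
  d8 = d3 + d6*2 = 3131/40
  d9 = d7/5 = 3081/1600
  d10 = d1/5 + d9 + d8 = 128577/1600
Walk from origin (0, 0):
  seg 1: down by d2 = 13 → (0, -13)
  seg 2: right by d9 = 3081/1600 → (3081/1600, -13)
  seg 3: right by d4 = 15/4 → (9081/1600, -13)
  seg 4: right by d7 = 3081/320 → (12243/800, -13)
  seg 5: up by d5 = 6 → (12243/800, -7)
  seg 6: right by d8 = 3131/40 → (74863/800, -7)
  seg 7: down by d5 = 6 → (74863/800, -13)
  seg 8: right by d10 = 128577/1600 → (278303/1600, -13)
  seg 9: right by d5 = 6 → (287903/1600, -13)
  seg 10: up by d9 = 3081/1600 → (287903/1600, -17719/1600)

d6 = 2981/80
d7 = 3081/320
d8 = 3131/40
d9 = 3081/1600
d10 = 128577/1600
endpoint = (287903/1600, -17719/1600)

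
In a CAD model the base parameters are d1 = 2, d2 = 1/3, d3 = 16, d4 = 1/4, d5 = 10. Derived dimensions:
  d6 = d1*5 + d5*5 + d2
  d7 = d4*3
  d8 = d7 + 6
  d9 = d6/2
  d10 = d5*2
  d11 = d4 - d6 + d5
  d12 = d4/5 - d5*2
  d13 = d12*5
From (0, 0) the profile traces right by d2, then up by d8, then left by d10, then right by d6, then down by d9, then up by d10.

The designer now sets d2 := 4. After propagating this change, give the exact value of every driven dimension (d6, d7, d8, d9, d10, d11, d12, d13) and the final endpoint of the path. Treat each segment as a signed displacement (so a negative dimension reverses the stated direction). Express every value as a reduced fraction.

Apply edit: d2 := 4
  d6 = d1*5 + d5*5 + d2 = 64
  d7 = d4*3 = 3/4
  d8 = d7 + 6 = 27/4
  d9 = d6/2 = 32
  d10 = d5*2 = 20
  d11 = d4 - d6 + d5 = -215/4
  d12 = d4/5 - d5*2 = -399/20
  d13 = d12*5 = -399/4
Walk from origin (0, 0):
  seg 1: right by d2 = 4 → (4, 0)
  seg 2: up by d8 = 27/4 → (4, 27/4)
  seg 3: left by d10 = 20 → (-16, 27/4)
  seg 4: right by d6 = 64 → (48, 27/4)
  seg 5: down by d9 = 32 → (48, -101/4)
  seg 6: up by d10 = 20 → (48, -21/4)

d6 = 64
d7 = 3/4
d8 = 27/4
d9 = 32
d10 = 20
d11 = -215/4
d12 = -399/20
d13 = -399/4
endpoint = (48, -21/4)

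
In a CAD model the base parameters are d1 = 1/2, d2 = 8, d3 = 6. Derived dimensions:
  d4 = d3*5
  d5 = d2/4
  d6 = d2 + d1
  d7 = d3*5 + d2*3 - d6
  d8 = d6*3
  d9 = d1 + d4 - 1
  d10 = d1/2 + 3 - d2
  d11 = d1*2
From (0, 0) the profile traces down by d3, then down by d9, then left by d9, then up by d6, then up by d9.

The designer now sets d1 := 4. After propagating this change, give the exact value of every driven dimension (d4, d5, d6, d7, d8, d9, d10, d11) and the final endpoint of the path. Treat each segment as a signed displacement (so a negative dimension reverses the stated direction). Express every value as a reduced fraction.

d4 = 30
d5 = 2
d6 = 12
d7 = 42
d8 = 36
d9 = 33
d10 = -3
d11 = 8
endpoint = (-33, 6)

Apply edit: d1 := 4
  d4 = d3*5 = 30
  d5 = d2/4 = 2
  d6 = d2 + d1 = 12
  d7 = d3*5 + d2*3 - d6 = 42
  d8 = d6*3 = 36
  d9 = d1 + d4 - 1 = 33
  d10 = d1/2 + 3 - d2 = -3
  d11 = d1*2 = 8
Walk from origin (0, 0):
  seg 1: down by d3 = 6 → (0, -6)
  seg 2: down by d9 = 33 → (0, -39)
  seg 3: left by d9 = 33 → (-33, -39)
  seg 4: up by d6 = 12 → (-33, -27)
  seg 5: up by d9 = 33 → (-33, 6)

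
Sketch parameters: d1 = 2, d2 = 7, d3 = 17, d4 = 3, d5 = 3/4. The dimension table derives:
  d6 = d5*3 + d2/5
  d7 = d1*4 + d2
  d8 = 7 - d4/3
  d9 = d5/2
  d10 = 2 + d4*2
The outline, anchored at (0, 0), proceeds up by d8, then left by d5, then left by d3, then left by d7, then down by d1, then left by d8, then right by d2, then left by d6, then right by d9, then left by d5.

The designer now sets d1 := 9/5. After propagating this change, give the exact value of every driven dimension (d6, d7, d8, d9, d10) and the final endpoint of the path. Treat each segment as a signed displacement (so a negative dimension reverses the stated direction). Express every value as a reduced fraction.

Apply edit: d1 := 9/5
  d6 = d5*3 + d2/5 = 73/20
  d7 = d1*4 + d2 = 71/5
  d8 = 7 - d4/3 = 6
  d9 = d5/2 = 3/8
  d10 = 2 + d4*2 = 8
Walk from origin (0, 0):
  seg 1: up by d8 = 6 → (0, 6)
  seg 2: left by d5 = 3/4 → (-3/4, 6)
  seg 3: left by d3 = 17 → (-71/4, 6)
  seg 4: left by d7 = 71/5 → (-639/20, 6)
  seg 5: down by d1 = 9/5 → (-639/20, 21/5)
  seg 6: left by d8 = 6 → (-759/20, 21/5)
  seg 7: right by d2 = 7 → (-619/20, 21/5)
  seg 8: left by d6 = 73/20 → (-173/5, 21/5)
  seg 9: right by d9 = 3/8 → (-1369/40, 21/5)
  seg 10: left by d5 = 3/4 → (-1399/40, 21/5)

d6 = 73/20
d7 = 71/5
d8 = 6
d9 = 3/8
d10 = 8
endpoint = (-1399/40, 21/5)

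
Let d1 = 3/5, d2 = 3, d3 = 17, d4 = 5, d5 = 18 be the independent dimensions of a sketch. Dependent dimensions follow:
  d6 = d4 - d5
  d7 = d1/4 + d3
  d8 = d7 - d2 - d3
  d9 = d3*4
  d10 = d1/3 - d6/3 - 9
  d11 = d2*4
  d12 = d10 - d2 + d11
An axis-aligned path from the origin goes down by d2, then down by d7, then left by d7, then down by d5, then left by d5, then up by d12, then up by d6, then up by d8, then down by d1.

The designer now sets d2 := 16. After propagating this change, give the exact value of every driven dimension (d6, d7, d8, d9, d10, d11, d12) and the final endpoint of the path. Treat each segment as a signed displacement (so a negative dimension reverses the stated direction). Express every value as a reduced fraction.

d6 = -13
d7 = 343/20
d8 = -317/20
d9 = 68
d10 = -67/15
d11 = 64
d12 = 653/15
endpoint = (-703/20, -556/15)

Apply edit: d2 := 16
  d6 = d4 - d5 = -13
  d7 = d1/4 + d3 = 343/20
  d8 = d7 - d2 - d3 = -317/20
  d9 = d3*4 = 68
  d10 = d1/3 - d6/3 - 9 = -67/15
  d11 = d2*4 = 64
  d12 = d10 - d2 + d11 = 653/15
Walk from origin (0, 0):
  seg 1: down by d2 = 16 → (0, -16)
  seg 2: down by d7 = 343/20 → (0, -663/20)
  seg 3: left by d7 = 343/20 → (-343/20, -663/20)
  seg 4: down by d5 = 18 → (-343/20, -1023/20)
  seg 5: left by d5 = 18 → (-703/20, -1023/20)
  seg 6: up by d12 = 653/15 → (-703/20, -457/60)
  seg 7: up by d6 = -13 → (-703/20, -1237/60)
  seg 8: up by d8 = -317/20 → (-703/20, -547/15)
  seg 9: down by d1 = 3/5 → (-703/20, -556/15)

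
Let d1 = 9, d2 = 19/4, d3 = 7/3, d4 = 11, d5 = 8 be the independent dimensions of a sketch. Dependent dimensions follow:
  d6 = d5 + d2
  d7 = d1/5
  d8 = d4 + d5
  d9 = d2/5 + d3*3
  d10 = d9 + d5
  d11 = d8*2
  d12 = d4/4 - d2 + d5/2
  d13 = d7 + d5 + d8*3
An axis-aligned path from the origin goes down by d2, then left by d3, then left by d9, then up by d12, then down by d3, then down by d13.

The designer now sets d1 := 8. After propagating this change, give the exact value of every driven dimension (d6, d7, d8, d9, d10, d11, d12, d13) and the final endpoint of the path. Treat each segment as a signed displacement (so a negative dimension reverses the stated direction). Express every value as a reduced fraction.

Apply edit: d1 := 8
  d6 = d5 + d2 = 51/4
  d7 = d1/5 = 8/5
  d8 = d4 + d5 = 19
  d9 = d2/5 + d3*3 = 159/20
  d10 = d9 + d5 = 319/20
  d11 = d8*2 = 38
  d12 = d4/4 - d2 + d5/2 = 2
  d13 = d7 + d5 + d8*3 = 333/5
Walk from origin (0, 0):
  seg 1: down by d2 = 19/4 → (0, -19/4)
  seg 2: left by d3 = 7/3 → (-7/3, -19/4)
  seg 3: left by d9 = 159/20 → (-617/60, -19/4)
  seg 4: up by d12 = 2 → (-617/60, -11/4)
  seg 5: down by d3 = 7/3 → (-617/60, -61/12)
  seg 6: down by d13 = 333/5 → (-617/60, -4301/60)

d6 = 51/4
d7 = 8/5
d8 = 19
d9 = 159/20
d10 = 319/20
d11 = 38
d12 = 2
d13 = 333/5
endpoint = (-617/60, -4301/60)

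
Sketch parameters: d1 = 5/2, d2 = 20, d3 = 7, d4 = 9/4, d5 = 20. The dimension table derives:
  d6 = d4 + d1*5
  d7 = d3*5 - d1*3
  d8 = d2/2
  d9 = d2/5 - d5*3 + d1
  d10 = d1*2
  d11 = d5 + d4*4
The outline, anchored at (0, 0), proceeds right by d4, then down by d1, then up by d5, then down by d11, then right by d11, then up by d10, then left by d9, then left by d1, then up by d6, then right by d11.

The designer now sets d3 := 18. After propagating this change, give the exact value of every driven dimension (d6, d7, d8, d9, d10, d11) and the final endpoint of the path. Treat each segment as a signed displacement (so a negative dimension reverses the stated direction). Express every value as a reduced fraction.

d6 = 59/4
d7 = 165/2
d8 = 10
d9 = -107/2
d10 = 5
d11 = 29
endpoint = (445/4, 33/4)

Apply edit: d3 := 18
  d6 = d4 + d1*5 = 59/4
  d7 = d3*5 - d1*3 = 165/2
  d8 = d2/2 = 10
  d9 = d2/5 - d5*3 + d1 = -107/2
  d10 = d1*2 = 5
  d11 = d5 + d4*4 = 29
Walk from origin (0, 0):
  seg 1: right by d4 = 9/4 → (9/4, 0)
  seg 2: down by d1 = 5/2 → (9/4, -5/2)
  seg 3: up by d5 = 20 → (9/4, 35/2)
  seg 4: down by d11 = 29 → (9/4, -23/2)
  seg 5: right by d11 = 29 → (125/4, -23/2)
  seg 6: up by d10 = 5 → (125/4, -13/2)
  seg 7: left by d9 = -107/2 → (339/4, -13/2)
  seg 8: left by d1 = 5/2 → (329/4, -13/2)
  seg 9: up by d6 = 59/4 → (329/4, 33/4)
  seg 10: right by d11 = 29 → (445/4, 33/4)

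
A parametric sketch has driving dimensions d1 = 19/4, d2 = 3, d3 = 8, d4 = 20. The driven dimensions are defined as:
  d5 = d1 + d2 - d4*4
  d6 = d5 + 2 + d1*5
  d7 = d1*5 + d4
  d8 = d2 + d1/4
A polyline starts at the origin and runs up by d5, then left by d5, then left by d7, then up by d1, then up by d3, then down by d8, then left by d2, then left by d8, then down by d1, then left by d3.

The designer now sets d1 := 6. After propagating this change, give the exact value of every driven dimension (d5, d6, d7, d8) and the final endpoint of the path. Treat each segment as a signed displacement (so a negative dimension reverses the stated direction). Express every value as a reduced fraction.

d5 = -71
d6 = -39
d7 = 50
d8 = 9/2
endpoint = (11/2, -135/2)

Apply edit: d1 := 6
  d5 = d1 + d2 - d4*4 = -71
  d6 = d5 + 2 + d1*5 = -39
  d7 = d1*5 + d4 = 50
  d8 = d2 + d1/4 = 9/2
Walk from origin (0, 0):
  seg 1: up by d5 = -71 → (0, -71)
  seg 2: left by d5 = -71 → (71, -71)
  seg 3: left by d7 = 50 → (21, -71)
  seg 4: up by d1 = 6 → (21, -65)
  seg 5: up by d3 = 8 → (21, -57)
  seg 6: down by d8 = 9/2 → (21, -123/2)
  seg 7: left by d2 = 3 → (18, -123/2)
  seg 8: left by d8 = 9/2 → (27/2, -123/2)
  seg 9: down by d1 = 6 → (27/2, -135/2)
  seg 10: left by d3 = 8 → (11/2, -135/2)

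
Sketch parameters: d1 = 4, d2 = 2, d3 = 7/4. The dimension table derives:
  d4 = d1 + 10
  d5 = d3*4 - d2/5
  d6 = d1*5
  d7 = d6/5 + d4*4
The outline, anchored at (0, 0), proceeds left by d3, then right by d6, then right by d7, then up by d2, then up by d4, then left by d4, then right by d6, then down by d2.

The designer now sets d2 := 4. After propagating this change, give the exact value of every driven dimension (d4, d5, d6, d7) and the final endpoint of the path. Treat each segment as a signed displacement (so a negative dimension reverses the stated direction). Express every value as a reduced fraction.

d4 = 14
d5 = 31/5
d6 = 20
d7 = 60
endpoint = (337/4, 14)

Apply edit: d2 := 4
  d4 = d1 + 10 = 14
  d5 = d3*4 - d2/5 = 31/5
  d6 = d1*5 = 20
  d7 = d6/5 + d4*4 = 60
Walk from origin (0, 0):
  seg 1: left by d3 = 7/4 → (-7/4, 0)
  seg 2: right by d6 = 20 → (73/4, 0)
  seg 3: right by d7 = 60 → (313/4, 0)
  seg 4: up by d2 = 4 → (313/4, 4)
  seg 5: up by d4 = 14 → (313/4, 18)
  seg 6: left by d4 = 14 → (257/4, 18)
  seg 7: right by d6 = 20 → (337/4, 18)
  seg 8: down by d2 = 4 → (337/4, 14)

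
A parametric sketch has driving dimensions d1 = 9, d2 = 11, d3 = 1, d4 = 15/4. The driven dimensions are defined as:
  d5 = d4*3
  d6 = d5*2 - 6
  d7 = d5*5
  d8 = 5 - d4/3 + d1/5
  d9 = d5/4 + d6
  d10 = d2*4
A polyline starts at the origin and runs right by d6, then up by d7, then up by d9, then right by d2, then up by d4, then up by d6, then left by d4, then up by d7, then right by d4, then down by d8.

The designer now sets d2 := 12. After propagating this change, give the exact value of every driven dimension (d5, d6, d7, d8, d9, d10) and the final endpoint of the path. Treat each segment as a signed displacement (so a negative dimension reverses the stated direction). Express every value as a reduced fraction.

d5 = 45/4
d6 = 33/2
d7 = 225/4
d8 = 111/20
d9 = 309/16
d10 = 48
endpoint = (57/2, 11721/80)

Apply edit: d2 := 12
  d5 = d4*3 = 45/4
  d6 = d5*2 - 6 = 33/2
  d7 = d5*5 = 225/4
  d8 = 5 - d4/3 + d1/5 = 111/20
  d9 = d5/4 + d6 = 309/16
  d10 = d2*4 = 48
Walk from origin (0, 0):
  seg 1: right by d6 = 33/2 → (33/2, 0)
  seg 2: up by d7 = 225/4 → (33/2, 225/4)
  seg 3: up by d9 = 309/16 → (33/2, 1209/16)
  seg 4: right by d2 = 12 → (57/2, 1209/16)
  seg 5: up by d4 = 15/4 → (57/2, 1269/16)
  seg 6: up by d6 = 33/2 → (57/2, 1533/16)
  seg 7: left by d4 = 15/4 → (99/4, 1533/16)
  seg 8: up by d7 = 225/4 → (99/4, 2433/16)
  seg 9: right by d4 = 15/4 → (57/2, 2433/16)
  seg 10: down by d8 = 111/20 → (57/2, 11721/80)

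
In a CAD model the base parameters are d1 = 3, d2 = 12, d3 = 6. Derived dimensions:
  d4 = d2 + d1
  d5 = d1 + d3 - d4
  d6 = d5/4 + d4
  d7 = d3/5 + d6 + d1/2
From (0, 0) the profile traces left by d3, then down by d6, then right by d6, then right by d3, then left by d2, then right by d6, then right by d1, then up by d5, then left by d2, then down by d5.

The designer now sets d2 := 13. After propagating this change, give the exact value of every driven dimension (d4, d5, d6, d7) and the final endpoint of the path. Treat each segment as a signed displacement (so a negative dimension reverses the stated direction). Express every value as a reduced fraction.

Apply edit: d2 := 13
  d4 = d2 + d1 = 16
  d5 = d1 + d3 - d4 = -7
  d6 = d5/4 + d4 = 57/4
  d7 = d3/5 + d6 + d1/2 = 339/20
Walk from origin (0, 0):
  seg 1: left by d3 = 6 → (-6, 0)
  seg 2: down by d6 = 57/4 → (-6, -57/4)
  seg 3: right by d6 = 57/4 → (33/4, -57/4)
  seg 4: right by d3 = 6 → (57/4, -57/4)
  seg 5: left by d2 = 13 → (5/4, -57/4)
  seg 6: right by d6 = 57/4 → (31/2, -57/4)
  seg 7: right by d1 = 3 → (37/2, -57/4)
  seg 8: up by d5 = -7 → (37/2, -85/4)
  seg 9: left by d2 = 13 → (11/2, -85/4)
  seg 10: down by d5 = -7 → (11/2, -57/4)

d4 = 16
d5 = -7
d6 = 57/4
d7 = 339/20
endpoint = (11/2, -57/4)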